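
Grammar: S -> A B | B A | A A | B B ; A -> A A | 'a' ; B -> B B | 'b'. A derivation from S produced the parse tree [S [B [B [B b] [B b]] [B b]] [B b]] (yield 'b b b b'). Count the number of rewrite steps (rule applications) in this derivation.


Every bracketed nonterminal node [X ...] in the tree is produced by exactly one rule application.
Reading the tree off as a leftmost derivation:
  Step 1: S  =>  B B   (applied S -> B B)
  Step 2: B B  =>  B B B   (applied B -> B B)
  Step 3: B B B  =>  B B B B   (applied B -> B B)
  Step 4: B B B B  =>  b B B B   (applied B -> b)
  Step 5: b B B B  =>  b b B B   (applied B -> b)
  Step 6: b b B B  =>  b b b B   (applied B -> b)
  Step 7: b b b B  =>  b b b b   (applied B -> b)
Final yield: b b b b
Total rewrite steps: 7

7


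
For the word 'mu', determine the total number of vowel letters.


Scanning each character of 'mu':
  Position 1: 'm' -> consonant (running count: 0)
  Position 2: 'u' -> vowel (running count: 1)
Total vowels: 1

1


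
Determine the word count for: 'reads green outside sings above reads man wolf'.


Counting words by splitting on spaces:
  Word 1: 'reads'
  Word 2: 'green'
  Word 3: 'outside'
  Word 4: 'sings'
  Word 5: 'above'
  Word 6: 'reads'
  Word 7: 'man'
  Word 8: 'wolf'
Total words: 8

8


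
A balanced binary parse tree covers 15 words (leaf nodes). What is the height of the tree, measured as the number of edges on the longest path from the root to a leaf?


In a balanced binary tree with n leaves the deepest leaf is ceil(log2(n)) edges below the root.
log2(15) = 3.9069
ceil(3.9069) = 4
height (edges) = 4

4


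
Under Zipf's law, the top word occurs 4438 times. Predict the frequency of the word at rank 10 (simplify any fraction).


Zipf's law: freq(rank) = f1 / rank
f1 = 4438, rank = 10
freq = 4438 / 10
GCD(4438, 10) = 2
Simplified: 2219/5

2219/5


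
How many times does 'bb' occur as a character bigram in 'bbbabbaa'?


Scanning 'bbbabbaa' for bigram 'bb':
  Position 0: 'bb' -> MATCH
  Position 1: 'bb' -> MATCH
  Position 2: 'ba' -> no
  Position 3: 'ab' -> no
  Position 4: 'bb' -> MATCH
  Position 5: 'ba' -> no
  Position 6: 'aa' -> no
Total matches: 3

3


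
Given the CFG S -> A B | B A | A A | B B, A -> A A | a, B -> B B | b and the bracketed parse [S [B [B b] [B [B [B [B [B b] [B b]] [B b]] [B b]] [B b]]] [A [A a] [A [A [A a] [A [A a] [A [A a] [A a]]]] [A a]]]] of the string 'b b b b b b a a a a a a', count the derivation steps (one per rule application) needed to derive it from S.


Every bracketed nonterminal node [X ...] in the tree is produced by exactly one rule application.
Reading the tree off as a leftmost derivation:
  Step 1: S  =>  B A   (applied S -> B A)
  Step 2: B A  =>  B B A   (applied B -> B B)
  Step 3: B B A  =>  b B A   (applied B -> b)
  Step 4: b B A  =>  b B B A   (applied B -> B B)
  Step 5: b B B A  =>  b B B B A   (applied B -> B B)
  Step 6: b B B B A  =>  b B B B B A   (applied B -> B B)
  Step 7: b B B B B A  =>  b B B B B B A   (applied B -> B B)
  Step 8: b B B B B B A  =>  b b B B B B A   (applied B -> b)
  Step 9: b b B B B B A  =>  b b b B B B A   (applied B -> b)
  Step 10: b b b B B B A  =>  b b b b B B A   (applied B -> b)
  Step 11: b b b b B B A  =>  b b b b b B A   (applied B -> b)
  Step 12: b b b b b B A  =>  b b b b b b A   (applied B -> b)
  Step 13: b b b b b b A  =>  b b b b b b A A   (applied A -> A A)
  Step 14: b b b b b b A A  =>  b b b b b b a A   (applied A -> a)
  Step 15: b b b b b b a A  =>  b b b b b b a A A   (applied A -> A A)
  Step 16: b b b b b b a A A  =>  b b b b b b a A A A   (applied A -> A A)
  Step 17: b b b b b b a A A A  =>  b b b b b b a a A A   (applied A -> a)
  Step 18: b b b b b b a a A A  =>  b b b b b b a a A A A   (applied A -> A A)
  Step 19: b b b b b b a a A A A  =>  b b b b b b a a a A A   (applied A -> a)
  Step 20: b b b b b b a a a A A  =>  b b b b b b a a a A A A   (applied A -> A A)
  Step 21: b b b b b b a a a A A A  =>  b b b b b b a a a a A A   (applied A -> a)
  Step 22: b b b b b b a a a a A A  =>  b b b b b b a a a a a A   (applied A -> a)
  Step 23: b b b b b b a a a a a A  =>  b b b b b b a a a a a a   (applied A -> a)
Final yield: b b b b b b a a a a a a
Total rewrite steps: 23

23


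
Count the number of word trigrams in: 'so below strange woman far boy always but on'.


Word trigrams from [9] words:
  Trigram 1: (so below strange)
  Trigram 2: (below strange woman)
  Trigram 3: (strange woman far)
  Trigram 4: (woman far boy)
  Trigram 5: (far boy always)
  Trigram 6: (boy always but)
  Trigram 7: (always but on)
Total word trigrams: 9 - 2 = 7

7


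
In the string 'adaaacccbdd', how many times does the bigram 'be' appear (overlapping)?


Scanning 'adaaacccbdd' for bigram 'be':
  Position 0: 'ad' -> no
  Position 1: 'da' -> no
  Position 2: 'aa' -> no
  Position 3: 'aa' -> no
  Position 4: 'ac' -> no
  Position 5: 'cc' -> no
  Position 6: 'cc' -> no
  Position 7: 'cb' -> no
  Position 8: 'bd' -> no
  Position 9: 'dd' -> no
Total matches: 0

0


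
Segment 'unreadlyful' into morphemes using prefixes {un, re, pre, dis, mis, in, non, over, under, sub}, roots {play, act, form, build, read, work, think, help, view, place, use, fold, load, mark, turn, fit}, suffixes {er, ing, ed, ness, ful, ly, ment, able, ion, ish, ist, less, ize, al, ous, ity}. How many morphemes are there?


Segmenting 'unreadlyful' against the inventory:
  'un' -> prefix (morpheme 1)
  'read' -> root (morpheme 2)
  'ly' -> suffix (morpheme 3)
  'ful' -> suffix (morpheme 4)
Total morphemes: 4

4


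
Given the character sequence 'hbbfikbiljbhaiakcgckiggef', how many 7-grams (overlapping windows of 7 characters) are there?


String 'hbbfikbiljbhaiakcgckiggef' has length L = 25.
Number of overlapping n-grams = L - n + 1
Substituting: 25 - 7 + 1 = 19

19


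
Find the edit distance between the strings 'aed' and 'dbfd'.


Building DP table for s1='aed' (len 3) and s2='dbfd' (len 4):
       d  b  f  d
    0  1  2  3  4
  a 1  1  2  3  4
  e 2  2  2  3  4
  d 3  2  3  3  3
Edit distance = dp[3][4] = 3

3


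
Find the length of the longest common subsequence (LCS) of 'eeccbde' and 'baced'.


DP table for LCS of 'eeccbde' and 'baced':
       b  a  c  e  d
    0  0  0  0  0  0
  e 0  0  0  0  1  1
  e 0  0  0  0  1  1
  c 0  0  0  1  1  1
  c 0  0  0  1  1  1
  b 0  1  1  1  1  1
  d 0  1  1  1  1  2
  e 0  1  1  1  2  2
LCS: 'ed'
LCS length = 2

2


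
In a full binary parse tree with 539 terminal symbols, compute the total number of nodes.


Leaf nodes (terminals): 539
Internal nodes = n - 1 = 539 - 1 = 538
Total = leaves + internal = 539 + 538 = 1077

1077


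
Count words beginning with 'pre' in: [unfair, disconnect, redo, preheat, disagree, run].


Checking each word for prefix 'pre':
  'unfair' -> no (count: 0)
  'disconnect' -> no (count: 0)
  'redo' -> no (count: 0)
  'preheat' -> YES, starts with 'pre' (count: 1)
  'disagree' -> no (count: 1)
  'run' -> no (count: 1)
Total with prefix 'pre': 1

1


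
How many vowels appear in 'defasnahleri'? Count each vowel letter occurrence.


Scanning each character of 'defasnahleri':
  Position 1: 'd' -> consonant (running count: 0)
  Position 2: 'e' -> vowel (running count: 1)
  Position 3: 'f' -> consonant (running count: 1)
  Position 4: 'a' -> vowel (running count: 2)
  Position 5: 's' -> consonant (running count: 2)
  Position 6: 'n' -> consonant (running count: 2)
  Position 7: 'a' -> vowel (running count: 3)
  Position 8: 'h' -> consonant (running count: 3)
  Position 9: 'l' -> consonant (running count: 3)
  Position 10: 'e' -> vowel (running count: 4)
  Position 11: 'r' -> consonant (running count: 4)
  Position 12: 'i' -> vowel (running count: 5)
Total vowels: 5

5


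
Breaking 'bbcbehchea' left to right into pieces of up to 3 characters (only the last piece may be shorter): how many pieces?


'bbcbehchea' has 10 characters.
Chunking with max size 3:
  Chunk 1: 'bbc' (positions 0-2)
  Chunk 2: 'beh' (positions 3-5)
  Chunk 3: 'che' (positions 6-8)
  Chunk 4: 'a' (positions 9-9)
Total chunks: ceil(10 / 3) = 4

4


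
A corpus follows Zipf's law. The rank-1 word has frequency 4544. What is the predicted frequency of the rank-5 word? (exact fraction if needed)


Zipf's law: freq(rank) = f1 / rank
f1 = 4544, rank = 5
freq = 4544 / 5
GCD(4544, 5) = 1
Simplified: 4544/5

4544/5


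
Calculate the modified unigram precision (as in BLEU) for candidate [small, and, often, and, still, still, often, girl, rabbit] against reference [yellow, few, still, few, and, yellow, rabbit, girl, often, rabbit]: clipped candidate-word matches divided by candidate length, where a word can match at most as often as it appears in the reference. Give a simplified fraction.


Reference word counts: {'and': 1, 'few': 2, 'girl': 1, 'often': 1, 'rabbit': 2, 'still': 1, 'yellow': 2}
Checking each candidate word (with clipping):
  'small' -> not in reference -> no match (matches: 0)
  'and' -> in reference (ref count 1, used 1/1) -> match (matches: 1)
  'often' -> in reference (ref count 1, used 1/1) -> match (matches: 2)
  'and' -> ref count 1 already used up (1/1) -> clipped, no match (matches: 2)
  'still' -> in reference (ref count 1, used 1/1) -> match (matches: 3)
  'still' -> ref count 1 already used up (1/1) -> clipped, no match (matches: 3)
  'often' -> ref count 1 already used up (1/1) -> clipped, no match (matches: 3)
  'girl' -> in reference (ref count 1, used 1/1) -> match (matches: 4)
  'rabbit' -> in reference (ref count 2, used 1/2) -> match (matches: 5)
Clipped matches: 5, Candidate length: 9
Precision = 5/9

5/9


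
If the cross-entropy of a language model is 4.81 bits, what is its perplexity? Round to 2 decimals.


Perplexity formula: PP = 2^H
H = 4.81
PP = 2^4.81
Decompose: 2^4.81 = 2^4 * 2^0.81
2^4 = 16, 2^0.81 ~ 1.7532114
PP ~ 16 * 1.7532114 = 28.0513824
Rounded to 2 decimals: 28.05

28.05


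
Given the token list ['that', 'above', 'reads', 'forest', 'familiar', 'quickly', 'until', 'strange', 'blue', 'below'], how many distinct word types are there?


Listing all tokens and tracking unique types:
  Token 1: 'that' -> NEW (unique so far: 1)
  Token 2: 'above' -> NEW (unique so far: 2)
  Token 3: 'reads' -> NEW (unique so far: 3)
  Token 4: 'forest' -> NEW (unique so far: 4)
  Token 5: 'familiar' -> NEW (unique so far: 5)
  Token 6: 'quickly' -> NEW (unique so far: 6)
  Token 7: 'until' -> NEW (unique so far: 7)
  Token 8: 'strange' -> NEW (unique so far: 8)
  Token 9: 'blue' -> NEW (unique so far: 9)
  Token 10: 'below' -> NEW (unique so far: 10)
Unique types: ('above', 'below', 'blue', 'familiar', 'forest', 'quickly', 'reads', 'strange', 'that', 'until')
Vocabulary size: 10

10


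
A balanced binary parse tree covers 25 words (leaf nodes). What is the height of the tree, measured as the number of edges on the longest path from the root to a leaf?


In a balanced binary tree with n leaves the deepest leaf is ceil(log2(n)) edges below the root.
log2(25) = 4.6439
ceil(4.6439) = 5
height (edges) = 5

5


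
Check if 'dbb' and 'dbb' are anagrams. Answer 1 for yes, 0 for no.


Sort characters of 'dbb': 'bbd'
Sort characters of 'dbb': 'bbd'
Sorted forms match -> they ARE anagrams
Result: 1

1


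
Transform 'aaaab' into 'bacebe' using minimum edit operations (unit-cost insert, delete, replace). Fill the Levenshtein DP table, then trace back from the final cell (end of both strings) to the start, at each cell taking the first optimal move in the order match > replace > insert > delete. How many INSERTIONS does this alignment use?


Edit distance = 4. Backtracking from cell (5, 6) with preference match > replace > insert > delete,
then listing the resulting alignment 'aaaab' -> 'bacebe' left to right:
  Step 1: replace a->b
  Step 2: keep 'a'
  Step 3: replace a->c
  Step 4: replace a->e
  Step 5: keep 'b'
  Step 6: insert 'e' [insertion #1]
Total insertions: 1

1


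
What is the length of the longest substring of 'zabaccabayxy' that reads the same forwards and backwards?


Scanning 'zabaccabayxy' for palindromic substrings.
Substring at positions 1-8: 'abaccaba'.
Check: reverse('abaccaba') = 'abaccaba' -> palindrome confirmed.
Neighbouring characters ('z' / 'y') break symmetry, so it cannot extend further.
No longer palindromic substring exists; longest length = 8

8


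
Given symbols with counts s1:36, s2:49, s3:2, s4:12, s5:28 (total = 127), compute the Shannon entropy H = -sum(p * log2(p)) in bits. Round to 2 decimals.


Computing entropy H = -sum(p_i * log2(p_i)):
  s1: p = 36/127 = 0.2835, -p*log2(p) = 0.5156
  s2: p = 49/127 = 0.3858, -p*log2(p) = 0.5301
  s3: p = 2/127 = 0.0157, -p*log2(p) = 0.0943
  s4: p = 12/127 = 0.0945, -p*log2(p) = 0.3216
  s5: p = 28/127 = 0.2205, -p*log2(p) = 0.4809
H = sum of terms = 1.9425
Rounded to 2 decimals: 1.94

1.94


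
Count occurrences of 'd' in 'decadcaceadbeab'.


Scanning 'decadcaceadbeab' for 'd':
  Position 0: 'd' -> MATCH (count: 1)
  Position 4: 'd' -> MATCH (count: 2)
  Position 10: 'd' -> MATCH (count: 3)
Total occurrences of 'd': 3

3


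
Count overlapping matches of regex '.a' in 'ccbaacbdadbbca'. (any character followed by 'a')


Pattern: .a means any character followed by 'a'.
Scanning 'ccbaacbdadbbca' position-by-position:
  Pos 0: window 'cc' -> no
  Pos 1: window 'cb' -> no
  Pos 2: window 'ba' -> MATCH
  Pos 3: window 'aa' -> MATCH
  Pos 4: window 'ac' -> no
  Pos 5: window 'cb' -> no
  Pos 6: window 'bd' -> no
  Pos 7: window 'da' -> MATCH
  Pos 8: window 'ad' -> no
  Pos 9: window 'db' -> no
  Pos 10: window 'bb' -> no
  Pos 11: window 'bc' -> no
  Pos 12: window 'ca' -> MATCH
  Pos 13: window 'a' -> no
Total matches: 4

4


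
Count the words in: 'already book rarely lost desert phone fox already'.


Counting words by splitting on spaces:
  Word 1: 'already'
  Word 2: 'book'
  Word 3: 'rarely'
  Word 4: 'lost'
  Word 5: 'desert'
  Word 6: 'phone'
  Word 7: 'fox'
  Word 8: 'already'
Total words: 8

8


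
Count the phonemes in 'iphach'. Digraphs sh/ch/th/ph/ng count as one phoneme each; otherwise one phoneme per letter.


Parsing 'iphach' greedily, digraphs first:
  'i' -> vowel phoneme (phonemes so far: 1)
  'ph' -> digraph (1 consonant phoneme) (phonemes so far: 2)
  'a' -> vowel phoneme (phonemes so far: 3)
  'ch' -> digraph (1 consonant phoneme) (phonemes so far: 4)
Total phonemes: 4

4


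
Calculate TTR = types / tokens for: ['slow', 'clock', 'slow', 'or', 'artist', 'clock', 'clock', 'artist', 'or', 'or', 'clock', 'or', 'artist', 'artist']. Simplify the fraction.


Tokens: 14
Unique types: ('artist', 'clock', 'or', 'slow') = 4
TTR = 4/14
Simplify: divide both by 2 -> 2/7
TTR = 2/7

2/7


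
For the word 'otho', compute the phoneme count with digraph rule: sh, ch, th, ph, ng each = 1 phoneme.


Parsing 'otho' greedily, digraphs first:
  'o' -> vowel phoneme (phonemes so far: 1)
  'th' -> digraph (1 consonant phoneme) (phonemes so far: 2)
  'o' -> vowel phoneme (phonemes so far: 3)
Total phonemes: 3

3


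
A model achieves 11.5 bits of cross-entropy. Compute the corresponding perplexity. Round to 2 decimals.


Perplexity formula: PP = 2^H
H = 11.5
PP = 2^11.5
Decompose: 2^11.5 = 2^11 * 2^0.5 = 2^11 * sqrt(2)
2^11 = 2048, sqrt(2) ~ 1.4142136
PP ~ 2048 * 1.4142136 = 2896.3094528
Rounded to 2 decimals: 2896.31

2896.31


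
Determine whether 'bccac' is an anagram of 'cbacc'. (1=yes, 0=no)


Sort characters of 'bccac': 'abccc'
Sort characters of 'cbacc': 'abccc'
Sorted forms match -> they ARE anagrams
Result: 1

1


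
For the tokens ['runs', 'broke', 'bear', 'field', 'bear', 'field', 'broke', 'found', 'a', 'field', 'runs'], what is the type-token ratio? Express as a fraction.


Tokens: 11
Unique types: ('a', 'bear', 'broke', 'field', 'found', 'runs') = 6
TTR = 6/11
Already in lowest terms.

6/11


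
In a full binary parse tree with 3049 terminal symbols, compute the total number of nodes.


Leaf nodes (terminals): 3049
Internal nodes = n - 1 = 3049 - 1 = 3048
Total = leaves + internal = 3049 + 3048 = 6097

6097


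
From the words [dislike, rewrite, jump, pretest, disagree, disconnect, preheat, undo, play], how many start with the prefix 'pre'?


Checking each word for prefix 'pre':
  'dislike' -> no (count: 0)
  'rewrite' -> no (count: 0)
  'jump' -> no (count: 0)
  'pretest' -> YES, starts with 'pre' (count: 1)
  'disagree' -> no (count: 1)
  'disconnect' -> no (count: 1)
  'preheat' -> YES, starts with 'pre' (count: 2)
  'undo' -> no (count: 2)
  'play' -> no (count: 2)
Total with prefix 'pre': 2

2


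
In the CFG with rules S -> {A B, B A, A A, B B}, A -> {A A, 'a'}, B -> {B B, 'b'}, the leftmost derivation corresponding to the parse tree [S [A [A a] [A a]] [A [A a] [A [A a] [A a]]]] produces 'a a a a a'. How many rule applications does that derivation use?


Every bracketed nonterminal node [X ...] in the tree is produced by exactly one rule application.
Reading the tree off as a leftmost derivation:
  Step 1: S  =>  A A   (applied S -> A A)
  Step 2: A A  =>  A A A   (applied A -> A A)
  Step 3: A A A  =>  a A A   (applied A -> a)
  Step 4: a A A  =>  a a A   (applied A -> a)
  Step 5: a a A  =>  a a A A   (applied A -> A A)
  Step 6: a a A A  =>  a a a A   (applied A -> a)
  Step 7: a a a A  =>  a a a A A   (applied A -> A A)
  Step 8: a a a A A  =>  a a a a A   (applied A -> a)
  Step 9: a a a a A  =>  a a a a a   (applied A -> a)
Final yield: a a a a a
Total rewrite steps: 9

9


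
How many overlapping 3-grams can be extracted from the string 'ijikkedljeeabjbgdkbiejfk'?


String 'ijikkedljeeabjbgdkbiejfk' has length L = 24.
Number of overlapping n-grams = L - n + 1
Substituting: 24 - 3 + 1 = 22

22


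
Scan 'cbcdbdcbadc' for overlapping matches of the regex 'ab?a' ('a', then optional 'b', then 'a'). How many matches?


Pattern: ab?a means 'a', then optional 'b', then 'a'.
Scanning 'cbcdbdcbadc' position-by-position:
  Pos 0: window 'cbc' -> no
  Pos 1: window 'bcd' -> no
  Pos 2: window 'cdb' -> no
  Pos 3: window 'dbd' -> no
  Pos 4: window 'bdc' -> no
  Pos 5: window 'dcb' -> no
  Pos 6: window 'cba' -> no
  Pos 7: window 'bad' -> no
  Pos 8: window 'adc' -> no
  Pos 9: window 'dc' -> no
  Pos 10: window 'c' -> no
Total matches: 0

0


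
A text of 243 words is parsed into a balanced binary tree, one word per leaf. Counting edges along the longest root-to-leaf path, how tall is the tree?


In a balanced binary tree with n leaves the deepest leaf is ceil(log2(n)) edges below the root.
log2(243) = 7.9248
ceil(7.9248) = 8
height (edges) = 8

8


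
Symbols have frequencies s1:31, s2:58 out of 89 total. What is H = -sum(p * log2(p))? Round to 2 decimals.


Computing entropy H = -sum(p_i * log2(p_i)):
  s1: p = 31/89 = 0.3483, -p*log2(p) = 0.5300
  s2: p = 58/89 = 0.6517, -p*log2(p) = 0.4026
H = sum of terms = 0.9326
Rounded to 2 decimals: 0.93

0.93


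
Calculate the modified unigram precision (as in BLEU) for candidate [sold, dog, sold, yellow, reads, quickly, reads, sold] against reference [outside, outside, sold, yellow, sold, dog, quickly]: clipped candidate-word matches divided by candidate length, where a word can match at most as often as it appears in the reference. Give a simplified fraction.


Reference word counts: {'dog': 1, 'outside': 2, 'quickly': 1, 'sold': 2, 'yellow': 1}
Checking each candidate word (with clipping):
  'sold' -> in reference (ref count 2, used 1/2) -> match (matches: 1)
  'dog' -> in reference (ref count 1, used 1/1) -> match (matches: 2)
  'sold' -> in reference (ref count 2, used 2/2) -> match (matches: 3)
  'yellow' -> in reference (ref count 1, used 1/1) -> match (matches: 4)
  'reads' -> not in reference -> no match (matches: 4)
  'quickly' -> in reference (ref count 1, used 1/1) -> match (matches: 5)
  'reads' -> not in reference -> no match (matches: 5)
  'sold' -> ref count 2 already used up (2/2) -> clipped, no match (matches: 5)
Clipped matches: 5, Candidate length: 8
Precision = 5/8

5/8


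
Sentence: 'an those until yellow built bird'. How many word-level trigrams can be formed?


Word trigrams from [6] words:
  Trigram 1: (an those until)
  Trigram 2: (those until yellow)
  Trigram 3: (until yellow built)
  Trigram 4: (yellow built bird)
Total word trigrams: 6 - 2 = 4

4


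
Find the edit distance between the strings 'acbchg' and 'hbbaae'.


Building DP table for s1='acbchg' (len 6) and s2='hbbaae' (len 6):
       h  b  b  a  a  e
    0  1  2  3  4  5  6
  a 1  1  2  3  3  4  5
  c 2  2  2  3  4  4  5
  b 3  3  2  2  3  4  5
  c 4  4  3  3  3  4  5
  h 5  4  4  4  4  4  5
  g 6  5  5  5  5  5  5
Edit distance = dp[6][6] = 5

5


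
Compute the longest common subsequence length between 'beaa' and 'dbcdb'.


DP table for LCS of 'beaa' and 'dbcdb':
       d  b  c  d  b
    0  0  0  0  0  0
  b 0  0  1  1  1  1
  e 0  0  1  1  1  1
  a 0  0  1  1  1  1
  a 0  0  1  1  1  1
LCS: 'b'
LCS length = 1

1


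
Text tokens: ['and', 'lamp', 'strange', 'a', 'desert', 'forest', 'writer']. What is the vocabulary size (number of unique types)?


Listing all tokens and tracking unique types:
  Token 1: 'and' -> NEW (unique so far: 1)
  Token 2: 'lamp' -> NEW (unique so far: 2)
  Token 3: 'strange' -> NEW (unique so far: 3)
  Token 4: 'a' -> NEW (unique so far: 4)
  Token 5: 'desert' -> NEW (unique so far: 5)
  Token 6: 'forest' -> NEW (unique so far: 6)
  Token 7: 'writer' -> NEW (unique so far: 7)
Unique types: ('a', 'and', 'desert', 'forest', 'lamp', 'strange', 'writer')
Vocabulary size: 7

7


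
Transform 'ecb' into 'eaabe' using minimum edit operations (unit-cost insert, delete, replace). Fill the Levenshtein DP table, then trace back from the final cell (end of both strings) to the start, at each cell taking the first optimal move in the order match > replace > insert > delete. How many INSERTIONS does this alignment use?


Edit distance = 3. Backtracking from cell (3, 5) with preference match > replace > insert > delete,
then listing the resulting alignment 'ecb' -> 'eaabe' left to right:
  Step 1: keep 'e'
  Step 2: insert 'a' [insertion #1]
  Step 3: replace c->a
  Step 4: keep 'b'
  Step 5: insert 'e' [insertion #2]
Total insertions: 2

2


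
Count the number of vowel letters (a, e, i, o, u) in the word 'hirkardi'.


Scanning each character of 'hirkardi':
  Position 1: 'h' -> consonant (running count: 0)
  Position 2: 'i' -> vowel (running count: 1)
  Position 3: 'r' -> consonant (running count: 1)
  Position 4: 'k' -> consonant (running count: 1)
  Position 5: 'a' -> vowel (running count: 2)
  Position 6: 'r' -> consonant (running count: 2)
  Position 7: 'd' -> consonant (running count: 2)
  Position 8: 'i' -> vowel (running count: 3)
Total vowels: 3

3


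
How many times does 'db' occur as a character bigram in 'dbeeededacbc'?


Scanning 'dbeeededacbc' for bigram 'db':
  Position 0: 'db' -> MATCH
  Position 1: 'be' -> no
  Position 2: 'ee' -> no
  Position 3: 'ee' -> no
  Position 4: 'ed' -> no
  Position 5: 'de' -> no
  Position 6: 'ed' -> no
  Position 7: 'da' -> no
  Position 8: 'ac' -> no
  Position 9: 'cb' -> no
  Position 10: 'bc' -> no
Total matches: 1

1


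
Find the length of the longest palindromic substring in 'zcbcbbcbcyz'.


Scanning 'zcbcbbcbcyz' for palindromic substrings.
Substring at positions 1-8: 'cbcbbcbc'.
Check: reverse('cbcbbcbc') = 'cbcbbcbc' -> palindrome confirmed.
Neighbouring characters ('z' / 'y') break symmetry, so it cannot extend further.
No longer palindromic substring exists; longest length = 8

8


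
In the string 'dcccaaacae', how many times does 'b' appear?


Scanning 'dcccaaacae' for 'b':
  No matches found.
Total occurrences of 'b': 0

0


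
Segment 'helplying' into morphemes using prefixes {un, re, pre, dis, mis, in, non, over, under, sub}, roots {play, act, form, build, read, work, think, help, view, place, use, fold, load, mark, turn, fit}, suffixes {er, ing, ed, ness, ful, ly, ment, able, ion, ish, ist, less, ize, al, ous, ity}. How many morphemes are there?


Segmenting 'helplying' against the inventory:
  'help' -> root (morpheme 1)
  'ly' -> suffix (morpheme 2)
  'ing' -> suffix (morpheme 3)
Total morphemes: 3

3


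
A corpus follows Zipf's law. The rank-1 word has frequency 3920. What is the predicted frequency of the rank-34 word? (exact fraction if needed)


Zipf's law: freq(rank) = f1 / rank
f1 = 3920, rank = 34
freq = 3920 / 34
GCD(3920, 34) = 2
Simplified: 1960/17

1960/17


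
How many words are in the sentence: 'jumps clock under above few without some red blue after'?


Counting words by splitting on spaces:
  Word 1: 'jumps'
  Word 2: 'clock'
  Word 3: 'under'
  Word 4: 'above'
  Word 5: 'few'
  Word 6: 'without'
  Word 7: 'some'
  Word 8: 'red'
  Word 9: 'blue'
  Word 10: 'after'
Total words: 10

10


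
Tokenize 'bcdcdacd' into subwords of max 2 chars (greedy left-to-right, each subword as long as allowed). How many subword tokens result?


'bcdcdacd' has 8 characters.
Chunking with max size 2:
  Chunk 1: 'bc' (positions 0-1)
  Chunk 2: 'dc' (positions 2-3)
  Chunk 3: 'da' (positions 4-5)
  Chunk 4: 'cd' (positions 6-7)
Total chunks: ceil(8 / 2) = 4

4


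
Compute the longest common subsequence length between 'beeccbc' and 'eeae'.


DP table for LCS of 'beeccbc' and 'eeae':
       e  e  a  e
    0  0  0  0  0
  b 0  0  0  0  0
  e 0  1  1  1  1
  e 0  1  2  2  2
  c 0  1  2  2  2
  c 0  1  2  2  2
  b 0  1  2  2  2
  c 0  1  2  2  2
LCS: 'ee'
LCS length = 2

2


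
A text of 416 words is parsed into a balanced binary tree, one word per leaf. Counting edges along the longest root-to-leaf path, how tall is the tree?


In a balanced binary tree with n leaves the deepest leaf is ceil(log2(n)) edges below the root.
log2(416) = 8.7004
ceil(8.7004) = 9
height (edges) = 9

9


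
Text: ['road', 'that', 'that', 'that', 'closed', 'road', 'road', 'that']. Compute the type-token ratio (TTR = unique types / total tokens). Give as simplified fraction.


Tokens: 8
Unique types: ('closed', 'road', 'that') = 3
TTR = 3/8
Already in lowest terms.

3/8


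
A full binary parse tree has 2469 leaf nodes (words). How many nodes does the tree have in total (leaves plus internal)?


Leaf nodes (terminals): 2469
Internal nodes = n - 1 = 2469 - 1 = 2468
Total = leaves + internal = 2469 + 2468 = 4937

4937


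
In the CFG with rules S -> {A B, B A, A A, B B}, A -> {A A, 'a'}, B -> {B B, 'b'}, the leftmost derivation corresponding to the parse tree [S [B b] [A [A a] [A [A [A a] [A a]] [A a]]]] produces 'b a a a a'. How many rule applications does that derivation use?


Every bracketed nonterminal node [X ...] in the tree is produced by exactly one rule application.
Reading the tree off as a leftmost derivation:
  Step 1: S  =>  B A   (applied S -> B A)
  Step 2: B A  =>  b A   (applied B -> b)
  Step 3: b A  =>  b A A   (applied A -> A A)
  Step 4: b A A  =>  b a A   (applied A -> a)
  Step 5: b a A  =>  b a A A   (applied A -> A A)
  Step 6: b a A A  =>  b a A A A   (applied A -> A A)
  Step 7: b a A A A  =>  b a a A A   (applied A -> a)
  Step 8: b a a A A  =>  b a a a A   (applied A -> a)
  Step 9: b a a a A  =>  b a a a a   (applied A -> a)
Final yield: b a a a a
Total rewrite steps: 9

9


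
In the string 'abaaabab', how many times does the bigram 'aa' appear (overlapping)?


Scanning 'abaaabab' for bigram 'aa':
  Position 0: 'ab' -> no
  Position 1: 'ba' -> no
  Position 2: 'aa' -> MATCH
  Position 3: 'aa' -> MATCH
  Position 4: 'ab' -> no
  Position 5: 'ba' -> no
  Position 6: 'ab' -> no
Total matches: 2

2


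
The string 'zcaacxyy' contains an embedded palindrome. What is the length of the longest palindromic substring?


Scanning 'zcaacxyy' for palindromic substrings.
Substring at positions 1-4: 'caac'.
Check: reverse('caac') = 'caac' -> palindrome confirmed.
Neighbouring characters ('z' / 'x') break symmetry, so it cannot extend further.
No longer palindromic substring exists; longest length = 4

4


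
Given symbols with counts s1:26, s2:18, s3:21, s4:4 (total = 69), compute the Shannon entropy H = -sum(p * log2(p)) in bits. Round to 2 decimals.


Computing entropy H = -sum(p_i * log2(p_i)):
  s1: p = 26/69 = 0.3768, -p*log2(p) = 0.5306
  s2: p = 18/69 = 0.2609, -p*log2(p) = 0.5057
  s3: p = 21/69 = 0.3043, -p*log2(p) = 0.5223
  s4: p = 4/69 = 0.0580, -p*log2(p) = 0.2382
H = sum of terms = 1.7968
Rounded to 2 decimals: 1.80

1.80


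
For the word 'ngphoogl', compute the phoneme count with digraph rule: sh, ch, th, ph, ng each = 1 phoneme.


Parsing 'ngphoogl' greedily, digraphs first:
  'ng' -> digraph (1 consonant phoneme) (phonemes so far: 1)
  'ph' -> digraph (1 consonant phoneme) (phonemes so far: 2)
  'o' -> vowel phoneme (phonemes so far: 3)
  'o' -> vowel phoneme (phonemes so far: 4)
  'g' -> consonant phoneme (phonemes so far: 5)
  'l' -> consonant phoneme (phonemes so far: 6)
Total phonemes: 6

6


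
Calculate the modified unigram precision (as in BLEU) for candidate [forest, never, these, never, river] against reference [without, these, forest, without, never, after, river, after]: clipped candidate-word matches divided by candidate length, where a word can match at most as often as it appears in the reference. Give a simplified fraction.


Reference word counts: {'after': 2, 'forest': 1, 'never': 1, 'river': 1, 'these': 1, 'without': 2}
Checking each candidate word (with clipping):
  'forest' -> in reference (ref count 1, used 1/1) -> match (matches: 1)
  'never' -> in reference (ref count 1, used 1/1) -> match (matches: 2)
  'these' -> in reference (ref count 1, used 1/1) -> match (matches: 3)
  'never' -> ref count 1 already used up (1/1) -> clipped, no match (matches: 3)
  'river' -> in reference (ref count 1, used 1/1) -> match (matches: 4)
Clipped matches: 4, Candidate length: 5
Precision = 4/5

4/5


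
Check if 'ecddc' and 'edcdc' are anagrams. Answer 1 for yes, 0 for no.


Sort characters of 'ecddc': 'ccdde'
Sort characters of 'edcdc': 'ccdde'
Sorted forms match -> they ARE anagrams
Result: 1

1


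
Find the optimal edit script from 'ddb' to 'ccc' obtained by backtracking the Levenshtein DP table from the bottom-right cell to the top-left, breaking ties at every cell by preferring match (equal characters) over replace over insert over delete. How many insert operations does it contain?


Edit distance = 3. Backtracking from cell (3, 3) with preference match > replace > insert > delete,
then listing the resulting alignment 'ddb' -> 'ccc' left to right:
  Step 1: replace d->c
  Step 2: replace d->c
  Step 3: replace b->c
Total insertions: 0

0


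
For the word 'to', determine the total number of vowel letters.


Scanning each character of 'to':
  Position 1: 't' -> consonant (running count: 0)
  Position 2: 'o' -> vowel (running count: 1)
Total vowels: 1

1


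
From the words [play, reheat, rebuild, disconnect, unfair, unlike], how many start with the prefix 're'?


Checking each word for prefix 're':
  'play' -> no (count: 0)
  'reheat' -> YES, starts with 're' (count: 1)
  'rebuild' -> YES, starts with 're' (count: 2)
  'disconnect' -> no (count: 2)
  'unfair' -> no (count: 2)
  'unlike' -> no (count: 2)
Total with prefix 're': 2

2


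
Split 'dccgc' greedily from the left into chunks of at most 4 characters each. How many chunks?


'dccgc' has 5 characters.
Chunking with max size 4:
  Chunk 1: 'dccg' (positions 0-3)
  Chunk 2: 'c' (positions 4-4)
Total chunks: ceil(5 / 4) = 2

2


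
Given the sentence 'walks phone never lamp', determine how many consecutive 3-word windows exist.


Word trigrams from [4] words:
  Trigram 1: (walks phone never)
  Trigram 2: (phone never lamp)
Total word trigrams: 4 - 2 = 2

2


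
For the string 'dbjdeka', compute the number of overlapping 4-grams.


String 'dbjdeka' has length L = 7.
Number of overlapping n-grams = L - n + 1
Substituting: 7 - 4 + 1 = 4

4


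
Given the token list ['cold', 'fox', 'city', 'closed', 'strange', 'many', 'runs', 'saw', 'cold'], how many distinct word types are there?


Listing all tokens and tracking unique types:
  Token 1: 'cold' -> NEW (unique so far: 1)
  Token 2: 'fox' -> NEW (unique so far: 2)
  Token 3: 'city' -> NEW (unique so far: 3)
  Token 4: 'closed' -> NEW (unique so far: 4)
  Token 5: 'strange' -> NEW (unique so far: 5)
  Token 6: 'many' -> NEW (unique so far: 6)
  Token 7: 'runs' -> NEW (unique so far: 7)
  Token 8: 'saw' -> NEW (unique so far: 8)
  Token 9: 'cold' -> duplicate (unique so far: 8)
Unique types: ('city', 'closed', 'cold', 'fox', 'many', 'runs', 'saw', 'strange')
Vocabulary size: 8

8


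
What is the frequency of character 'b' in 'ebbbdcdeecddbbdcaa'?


Scanning 'ebbbdcdeecddbbdcaa' for 'b':
  Position 1: 'b' -> MATCH (count: 1)
  Position 2: 'b' -> MATCH (count: 2)
  Position 3: 'b' -> MATCH (count: 3)
  Position 12: 'b' -> MATCH (count: 4)
  Position 13: 'b' -> MATCH (count: 5)
Total occurrences of 'b': 5

5


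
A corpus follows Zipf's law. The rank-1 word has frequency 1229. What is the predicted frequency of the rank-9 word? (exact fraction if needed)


Zipf's law: freq(rank) = f1 / rank
f1 = 1229, rank = 9
freq = 1229 / 9
GCD(1229, 9) = 1
Simplified: 1229/9

1229/9


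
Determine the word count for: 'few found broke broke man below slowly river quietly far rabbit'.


Counting words by splitting on spaces:
  Word 1: 'few'
  Word 2: 'found'
  Word 3: 'broke'
  Word 4: 'broke'
  Word 5: 'man'
  Word 6: 'below'
  Word 7: 'slowly'
  Word 8: 'river'
  Word 9: 'quietly'
  Word 10: 'far'
  Word 11: 'rabbit'
Total words: 11

11


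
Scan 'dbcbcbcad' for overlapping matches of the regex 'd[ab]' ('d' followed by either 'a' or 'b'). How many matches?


Pattern: d[ab] means 'd' followed by either 'a' or 'b'.
Scanning 'dbcbcbcad' position-by-position:
  Pos 0: window 'db' -> MATCH
  Pos 1: window 'bc' -> no
  Pos 2: window 'cb' -> no
  Pos 3: window 'bc' -> no
  Pos 4: window 'cb' -> no
  Pos 5: window 'bc' -> no
  Pos 6: window 'ca' -> no
  Pos 7: window 'ad' -> no
  Pos 8: window 'd' -> no
Total matches: 1

1


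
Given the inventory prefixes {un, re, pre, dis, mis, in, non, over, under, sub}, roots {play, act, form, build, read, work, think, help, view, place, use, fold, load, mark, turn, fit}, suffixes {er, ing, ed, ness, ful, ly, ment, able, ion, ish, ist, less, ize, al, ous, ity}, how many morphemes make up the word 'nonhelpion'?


Segmenting 'nonhelpion' against the inventory:
  'non' -> prefix (morpheme 1)
  'help' -> root (morpheme 2)
  'ion' -> suffix (morpheme 3)
Total morphemes: 3

3


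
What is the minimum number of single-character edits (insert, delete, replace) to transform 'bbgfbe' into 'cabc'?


Building DP table for s1='bbgfbe' (len 6) and s2='cabc' (len 4):
       c  a  b  c
    0  1  2  3  4
  b 1  1  2  2  3
  b 2  2  2  2  3
  g 3  3  3  3  3
  f 4  4  4  4  4
  b 5  5  5  4  5
  e 6  6  6  5  5
Edit distance = dp[6][4] = 5

5


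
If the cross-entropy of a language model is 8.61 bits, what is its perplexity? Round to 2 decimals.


Perplexity formula: PP = 2^H
H = 8.61
PP = 2^8.61
Decompose: 2^8.61 = 2^8 * 2^0.61
2^8 = 256, 2^0.61 ~ 1.5262592
PP ~ 256 * 1.5262592 = 390.7223552
Rounded to 2 decimals: 390.72

390.72


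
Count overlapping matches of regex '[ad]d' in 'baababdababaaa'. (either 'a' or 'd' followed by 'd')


Pattern: [ad]d means either 'a' or 'd' followed by 'd'.
Scanning 'baababdababaaa' position-by-position:
  Pos 0: window 'ba' -> no
  Pos 1: window 'aa' -> no
  Pos 2: window 'ab' -> no
  Pos 3: window 'ba' -> no
  Pos 4: window 'ab' -> no
  Pos 5: window 'bd' -> no
  Pos 6: window 'da' -> no
  Pos 7: window 'ab' -> no
  Pos 8: window 'ba' -> no
  Pos 9: window 'ab' -> no
  Pos 10: window 'ba' -> no
  Pos 11: window 'aa' -> no
  Pos 12: window 'aa' -> no
  Pos 13: window 'a' -> no
Total matches: 0

0


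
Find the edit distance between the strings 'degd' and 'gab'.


Building DP table for s1='degd' (len 4) and s2='gab' (len 3):
       g  a  b
    0  1  2  3
  d 1  1  2  3
  e 2  2  2  3
  g 3  2  3  3
  d 4  3  3  4
Edit distance = dp[4][3] = 4

4


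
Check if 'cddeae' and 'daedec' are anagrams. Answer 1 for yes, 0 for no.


Sort characters of 'cddeae': 'acddee'
Sort characters of 'daedec': 'acddee'
Sorted forms match -> they ARE anagrams
Result: 1

1


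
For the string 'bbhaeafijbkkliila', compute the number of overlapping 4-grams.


String 'bbhaeafijbkkliila' has length L = 17.
Number of overlapping n-grams = L - n + 1
Substituting: 17 - 4 + 1 = 14

14


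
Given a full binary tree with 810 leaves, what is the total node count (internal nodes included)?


Leaf nodes (terminals): 810
Internal nodes = n - 1 = 810 - 1 = 809
Total = leaves + internal = 810 + 809 = 1619

1619


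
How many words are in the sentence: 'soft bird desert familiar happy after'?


Counting words by splitting on spaces:
  Word 1: 'soft'
  Word 2: 'bird'
  Word 3: 'desert'
  Word 4: 'familiar'
  Word 5: 'happy'
  Word 6: 'after'
Total words: 6

6


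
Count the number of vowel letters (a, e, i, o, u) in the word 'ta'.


Scanning each character of 'ta':
  Position 1: 't' -> consonant (running count: 0)
  Position 2: 'a' -> vowel (running count: 1)
Total vowels: 1

1


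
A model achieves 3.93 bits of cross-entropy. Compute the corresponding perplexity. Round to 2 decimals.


Perplexity formula: PP = 2^H
H = 3.93
PP = 2^3.93
Decompose: 2^3.93 = 2^3 * 2^0.93
2^3 = 8, 2^0.93 ~ 1.9052760
PP ~ 8 * 1.9052760 = 15.2422080
Rounded to 2 decimals: 15.24

15.24


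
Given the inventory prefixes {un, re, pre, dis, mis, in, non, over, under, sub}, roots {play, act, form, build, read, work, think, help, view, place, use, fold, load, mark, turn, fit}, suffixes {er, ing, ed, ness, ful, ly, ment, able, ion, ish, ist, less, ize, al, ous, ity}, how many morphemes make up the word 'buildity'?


Segmenting 'buildity' against the inventory:
  'build' -> root (morpheme 1)
  'ity' -> suffix (morpheme 2)
Total morphemes: 2

2


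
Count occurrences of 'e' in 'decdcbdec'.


Scanning 'decdcbdec' for 'e':
  Position 1: 'e' -> MATCH (count: 1)
  Position 7: 'e' -> MATCH (count: 2)
Total occurrences of 'e': 2

2


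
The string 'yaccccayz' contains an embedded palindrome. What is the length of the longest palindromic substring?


Scanning 'yaccccayz' for palindromic substrings.
Substring at positions 0-7: 'yaccccay'.
Check: reverse('yaccccay') = 'yaccccay' -> palindrome confirmed.
Neighbouring characters ('-' / 'z') break symmetry, so it cannot extend further.
No longer palindromic substring exists; longest length = 8

8


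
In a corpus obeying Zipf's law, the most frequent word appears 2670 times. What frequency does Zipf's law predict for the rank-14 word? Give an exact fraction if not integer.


Zipf's law: freq(rank) = f1 / rank
f1 = 2670, rank = 14
freq = 2670 / 14
GCD(2670, 14) = 2
Simplified: 1335/7

1335/7


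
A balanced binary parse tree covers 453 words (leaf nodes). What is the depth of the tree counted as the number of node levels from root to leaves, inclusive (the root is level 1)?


In a balanced binary tree with n leaves the deepest leaf is ceil(log2(n)) edges below the root,
so counting node levels inclusive of root and leaves gives ceil(log2(n)) + 1 levels.
log2(453) = 8.8234
ceil(8.8234) = 9
levels = 9 + 1 = 10

10


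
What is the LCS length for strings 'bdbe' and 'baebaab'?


DP table for LCS of 'bdbe' and 'baebaab':
       b  a  e  b  a  a  b
    0  0  0  0  0  0  0  0
  b 0  1  1  1  1  1  1  1
  d 0  1  1  1  1  1  1  1
  b 0  1  1  1  2  2  2  2
  e 0  1  1  2  2  2  2  2
LCS: 'bb'
LCS length = 2

2


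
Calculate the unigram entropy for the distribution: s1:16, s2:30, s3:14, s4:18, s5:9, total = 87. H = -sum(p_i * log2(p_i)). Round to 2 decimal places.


Computing entropy H = -sum(p_i * log2(p_i)):
  s1: p = 16/87 = 0.1839, -p*log2(p) = 0.4493
  s2: p = 30/87 = 0.3448, -p*log2(p) = 0.5297
  s3: p = 14/87 = 0.1609, -p*log2(p) = 0.4241
  s4: p = 18/87 = 0.2069, -p*log2(p) = 0.4703
  s5: p = 9/87 = 0.1034, -p*log2(p) = 0.3386
H = sum of terms = 2.2120
Rounded to 2 decimals: 2.21

2.21
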